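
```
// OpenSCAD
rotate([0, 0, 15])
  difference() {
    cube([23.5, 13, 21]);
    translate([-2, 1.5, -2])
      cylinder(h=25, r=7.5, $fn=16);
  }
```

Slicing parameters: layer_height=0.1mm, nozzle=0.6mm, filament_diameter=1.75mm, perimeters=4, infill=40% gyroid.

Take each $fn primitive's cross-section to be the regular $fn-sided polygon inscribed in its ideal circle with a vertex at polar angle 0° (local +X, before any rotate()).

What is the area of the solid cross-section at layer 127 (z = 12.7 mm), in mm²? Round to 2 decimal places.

269.02 mm²

At z = 12.7 mm: the cube is present — its section is the full 23.5×13 rectangle (area 305.50 mm²); the r=7.5 cylinder at (-2, 1.5) contributes a regular 16-gon of circumradius 7.5 (area = (16/2)·7.500²·sin(360°/16) = 172.21 mm²); After the difference (first − rest): starting from the 23.5×13 cube (305.50 mm²), the r=7.5 cylinder at (-2, 1.5) partially overlaps it — only the 36.48 mm² overlap (of its 172.21 mm²) is removed, clipping the outline — area = 269.02 mm²; (whole slice rotated 15° about Z — lengths, areas and connectivity unchanged). Overall, the cross-section is a single solid region. Net area = 269.02 mm².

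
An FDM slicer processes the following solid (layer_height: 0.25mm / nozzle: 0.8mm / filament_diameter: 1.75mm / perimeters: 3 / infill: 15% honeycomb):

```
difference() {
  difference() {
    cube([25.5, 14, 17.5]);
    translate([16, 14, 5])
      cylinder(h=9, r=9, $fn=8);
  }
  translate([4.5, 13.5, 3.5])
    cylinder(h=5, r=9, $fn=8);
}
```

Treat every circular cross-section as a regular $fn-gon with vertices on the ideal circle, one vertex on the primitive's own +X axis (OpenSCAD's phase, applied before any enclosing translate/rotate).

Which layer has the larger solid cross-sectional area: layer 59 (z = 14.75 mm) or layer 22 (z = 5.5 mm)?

Layer 59 (z = 14.75): the cube is present — its section is the full 25.5×14 rectangle (area 357.00 mm²); the cylinder at (16, 14) is absent (z outside [5, 14]); After the difference (first − rest): none of the subtracted shapes is present at this height, so the 25.5×14 cube is unchanged — area = 357.00 mm²; the cylinder at (4.5, 13.5) is not intersected at this z (z outside [3.5, 8.5]); Taking the first minus the rest: none of the subtracted shapes is present at this height, so that combined region is unchanged — area = 357.00 mm². So its area = 357.00 mm². Layer 22 (z = 5.5): the 25.5×14 cube contributes its full rectangle (area 357.00 mm²); the r=9 cylinder at (16, 14) gives a regular 8-gon of circumradius 9 (constant along its height) (area = (8/2)·9.000²·sin(360°/8) = 229.10 mm²); Subtracting the remaining from the first: starting from the 25.5×14 cube (357.00 mm²), the r=9 cylinder at (16, 14) partially overlaps it — only the 114.55 mm² overlap (of its 229.10 mm²) is removed, clipping the outline — area = 242.45 mm²; the r=9 cylinder at (4.5, 13.5) gives a regular 8-gon of circumradius 9 (constant along its height) (area = (8/2)·9.000²·sin(360°/8) = 229.10 mm²); Taking the first minus the rest: starting from the result so far (242.45 mm²), the r=9 cylinder at (4.5, 13.5) partially overlaps it — only the 74.11 mm² overlap (of its 229.10 mm²) is removed, clipping the outline — area = 168.34 mm². So its area = 168.34 mm². Layer 59 is larger (357.00 vs 168.34 mm²).

layer 59 (z = 14.75 mm)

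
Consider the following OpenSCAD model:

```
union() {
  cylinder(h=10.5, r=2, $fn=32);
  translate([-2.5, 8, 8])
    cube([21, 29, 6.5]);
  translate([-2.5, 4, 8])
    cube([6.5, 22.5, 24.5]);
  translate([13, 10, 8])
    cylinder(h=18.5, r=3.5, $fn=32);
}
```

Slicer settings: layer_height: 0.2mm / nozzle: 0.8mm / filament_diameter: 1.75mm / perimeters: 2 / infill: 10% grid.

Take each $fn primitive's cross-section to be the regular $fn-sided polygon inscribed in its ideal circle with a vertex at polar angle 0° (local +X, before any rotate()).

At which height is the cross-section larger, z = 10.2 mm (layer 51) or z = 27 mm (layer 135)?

layer 51 (z = 10.2 mm)

Layer 51 (z = 10.2): the r=2 cylinder contributes a regular 32-gon of circumradius 2 (area = (32/2)·2.000²·sin(360°/32) = 12.49 mm²); the 21×29 cube at (-2.5, 8) contributes its full rectangle (area 609.00 mm²); the cube at (-2.5, 4) (footprint 6.5×22.5) is included at this height (area 146.25 mm²); the cylinder at (13, 10): section is a regular 32-gon, circumradius r=3.5 (area = (32/2)·3.500²·sin(360°/32) = 38.24 mm²); Taking the union: the regions partially overlap — summed areas 805.97 mm² minus the doubly-counted overlap 152.52 mm² gives 653.46 mm² — area = 653.46 mm². So its area = 653.46 mm². Layer 135 (z = 27): the cylinder does not reach this height (z outside [0, 10.5]); the cube at (-2.5, 8) does not reach this height (z outside [8, 14.5]); the cube at (-2.5, 4) is present — its section is the full 6.5×22.5 rectangle (area 146.25 mm²); the cylinder at (13, 10) does not reach this height (z outside [8, 26.5]); Taking the union: only the 6.5×22.5 cube at (-2.5, 4) is present, so the union is just that shape — area = 146.25 mm². So its area = 146.25 mm². Layer 51 is larger (653.46 vs 146.25 mm²).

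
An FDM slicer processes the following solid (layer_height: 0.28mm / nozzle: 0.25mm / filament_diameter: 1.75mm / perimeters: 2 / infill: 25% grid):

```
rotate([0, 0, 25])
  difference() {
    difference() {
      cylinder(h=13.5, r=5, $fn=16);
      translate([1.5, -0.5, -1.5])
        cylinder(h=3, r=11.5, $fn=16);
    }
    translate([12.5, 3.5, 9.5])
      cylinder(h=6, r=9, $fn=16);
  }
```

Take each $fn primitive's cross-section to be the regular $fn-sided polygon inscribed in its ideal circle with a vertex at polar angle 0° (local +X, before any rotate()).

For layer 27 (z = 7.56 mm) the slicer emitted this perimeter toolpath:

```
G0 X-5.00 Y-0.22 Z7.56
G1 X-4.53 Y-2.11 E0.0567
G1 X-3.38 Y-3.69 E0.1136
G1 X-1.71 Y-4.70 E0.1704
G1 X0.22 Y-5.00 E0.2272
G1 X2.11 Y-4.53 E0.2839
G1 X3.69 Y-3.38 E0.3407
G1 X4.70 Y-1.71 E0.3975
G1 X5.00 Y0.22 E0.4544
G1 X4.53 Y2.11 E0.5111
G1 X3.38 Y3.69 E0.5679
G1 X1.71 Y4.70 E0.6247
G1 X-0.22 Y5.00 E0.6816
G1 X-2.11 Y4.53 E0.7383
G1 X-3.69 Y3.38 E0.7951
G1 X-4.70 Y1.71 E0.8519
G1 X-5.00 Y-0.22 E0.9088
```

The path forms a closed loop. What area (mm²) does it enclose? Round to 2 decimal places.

76.59 mm²

Apply the shoelace formula to the sequence of (X, Y) vertices; enclosed area = 76.59 mm².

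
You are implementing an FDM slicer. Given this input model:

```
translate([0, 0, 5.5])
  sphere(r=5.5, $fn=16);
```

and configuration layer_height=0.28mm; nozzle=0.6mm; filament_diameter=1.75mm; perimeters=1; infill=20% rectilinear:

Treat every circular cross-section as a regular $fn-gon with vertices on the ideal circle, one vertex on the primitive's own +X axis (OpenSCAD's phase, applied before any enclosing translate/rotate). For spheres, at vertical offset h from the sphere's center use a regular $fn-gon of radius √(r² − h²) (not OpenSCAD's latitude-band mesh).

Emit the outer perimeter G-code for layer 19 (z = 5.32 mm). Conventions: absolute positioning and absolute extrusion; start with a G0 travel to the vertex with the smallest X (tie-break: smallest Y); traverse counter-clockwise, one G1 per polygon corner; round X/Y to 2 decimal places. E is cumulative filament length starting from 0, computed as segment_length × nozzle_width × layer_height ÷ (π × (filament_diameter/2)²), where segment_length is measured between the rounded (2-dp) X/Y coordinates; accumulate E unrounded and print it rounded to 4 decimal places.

At z = 5.32 mm: the r=5.5 sphere contributes a regular 16-gon of circumradius √(5.5²−0.18²) = 5.497. The outline is a single polygon with 16 vertices. Extrusion per mm of travel: 0.6 × 0.28 / (π × 0.875²) = 0.069846. Accumulating E over each segment gives final E = 2.3977.

G0 X-5.50 Y0.00 Z5.32
G1 X-5.08 Y-2.10 E0.1496
G1 X-3.89 Y-3.89 E0.2997
G1 X-2.10 Y-5.08 E0.4498
G1 X0.00 Y-5.50 E0.5994
G1 X2.10 Y-5.08 E0.7490
G1 X3.89 Y-3.89 E0.8991
G1 X5.08 Y-2.10 E1.0493
G1 X5.50 Y0.00 E1.1989
G1 X5.08 Y2.10 E1.3484
G1 X3.89 Y3.89 E1.4986
G1 X2.10 Y5.08 E1.6487
G1 X0.00 Y5.50 E1.7983
G1 X-2.10 Y5.08 E1.9479
G1 X-3.89 Y3.89 E2.0980
G1 X-5.08 Y2.10 E2.2481
G1 X-5.50 Y0.00 E2.3977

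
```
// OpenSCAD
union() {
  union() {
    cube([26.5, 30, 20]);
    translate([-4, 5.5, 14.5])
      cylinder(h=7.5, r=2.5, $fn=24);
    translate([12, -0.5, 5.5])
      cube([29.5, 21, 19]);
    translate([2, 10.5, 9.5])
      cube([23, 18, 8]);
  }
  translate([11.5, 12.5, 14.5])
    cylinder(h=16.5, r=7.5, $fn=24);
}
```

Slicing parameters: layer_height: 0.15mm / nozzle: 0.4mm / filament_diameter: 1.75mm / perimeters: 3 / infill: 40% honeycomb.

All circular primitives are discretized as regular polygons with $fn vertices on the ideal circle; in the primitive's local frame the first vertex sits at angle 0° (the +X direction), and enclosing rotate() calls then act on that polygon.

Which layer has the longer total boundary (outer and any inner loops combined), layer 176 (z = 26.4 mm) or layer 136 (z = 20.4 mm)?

layer 136 (z = 20.4 mm)

Layer 176 (z = 26.4): the cube is absent (z outside [0, 20]); the cylinder at (-4, 5.5) does not reach this height (z outside [14.5, 22]); the cube at (12, -0.5) does not reach this height (z outside [5.5, 24.5]); the cube at (2, 10.5) is not intersected at this z (z outside [9.5, 17.5]); Merging all regions: nothing is present at this height; the r=7.5 cylinder at (11.5, 12.5) contributes a regular 24-gon of circumradius 7.5 (perimeter = 2·24·7.500·sin(180°/24) = 46.99 mm); Taking the union: only the r=7.5 cylinder at (11.5, 12.5) is present, so the union is just that shape — boundary = 46.99 mm. So its perimeter = 46.99 mm. Layer 136 (z = 20.4): the cube is absent (z outside [0, 20]); the r=2.5 cylinder at (-4, 5.5) contributes a regular 24-gon of circumradius 2.5 (perimeter = 2·24·2.500·sin(180°/24) = 15.66 mm); the 29.5×21 cube at (12, -0.5) contributes its full rectangle (perimeter 101.00 mm); the cube at (2, 10.5) does not reach this height (z outside [9.5, 17.5]); Combining (union): the 2 present regions are separate (no shared area or edge), so areas and boundary lengths simply add and each stays a separate island — boundary = 116.66 mm; the cylinder at (11.5, 12.5): section is a regular 24-gon, circumradius r=7.5 (perimeter = 2·24·7.500·sin(180°/24) = 46.99 mm); Taking the union: the regions partially overlap (shared area 79.88 mm²), so the edge portions inside another operand are dropped and the merged outline is re-measured after clipping — boundary = 126.30 mm. So its perimeter = 126.30 mm. Layer 136 is larger (126.30 vs 46.99 mm).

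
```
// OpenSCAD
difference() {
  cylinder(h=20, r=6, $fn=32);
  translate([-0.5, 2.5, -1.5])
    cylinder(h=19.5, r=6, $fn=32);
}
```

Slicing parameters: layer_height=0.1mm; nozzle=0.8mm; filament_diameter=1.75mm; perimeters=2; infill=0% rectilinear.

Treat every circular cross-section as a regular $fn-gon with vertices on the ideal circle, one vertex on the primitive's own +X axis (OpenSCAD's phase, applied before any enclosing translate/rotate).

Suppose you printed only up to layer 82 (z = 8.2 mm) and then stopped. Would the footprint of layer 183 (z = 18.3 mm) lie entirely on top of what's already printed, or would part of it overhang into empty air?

part overhangs

Compare the two slices. At z = 8.2: the r=6 cylinder gives a regular 32-gon of circumradius 6 (constant along its height) (area = (32/2)·6.000²·sin(360°/32) = 112.37 mm²); the cylinder at (-0.5, 2.5): section is a regular 32-gon, circumradius r=6 (area = (32/2)·6.000²·sin(360°/32) = 112.37 mm²); After the difference (first − rest): starting from the r=6 cylinder (112.37 mm²), the r=6 cylinder at (-0.5, 2.5) partially overlaps it — only the 82.10 mm² overlap (of its 112.37 mm²) is removed, clipping the outline — area = 30.27 mm². At z = 18.3: the r=6 cylinder gives a regular 32-gon of circumradius 6 (constant along its height) (area = (32/2)·6.000²·sin(360°/32) = 112.37 mm²); the cylinder at (-0.5, 2.5) is absent (z outside [-1.5, 18]); Taking the first minus the rest: none of the subtracted shapes is present at this height, so the r=6 cylinder is unchanged — area = 112.37 mm². Checking containment: at z = 18.3 the cross-section extends beyond the z = 8.2 cross-section by about 82.10 mm².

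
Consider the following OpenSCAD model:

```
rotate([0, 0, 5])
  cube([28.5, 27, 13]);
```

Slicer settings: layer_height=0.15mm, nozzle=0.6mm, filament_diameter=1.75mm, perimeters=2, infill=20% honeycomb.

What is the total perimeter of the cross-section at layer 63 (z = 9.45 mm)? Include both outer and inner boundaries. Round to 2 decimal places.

At z = 9.45 mm: the 28.5×27 cube contributes its full rectangle (perimeter 111.00 mm); (whole slice rotated 5° about Z — lengths, areas and connectivity unchanged). Overall, the cross-section is a single solid region. Total boundary length (outer) = 111.00 mm.

111.00 mm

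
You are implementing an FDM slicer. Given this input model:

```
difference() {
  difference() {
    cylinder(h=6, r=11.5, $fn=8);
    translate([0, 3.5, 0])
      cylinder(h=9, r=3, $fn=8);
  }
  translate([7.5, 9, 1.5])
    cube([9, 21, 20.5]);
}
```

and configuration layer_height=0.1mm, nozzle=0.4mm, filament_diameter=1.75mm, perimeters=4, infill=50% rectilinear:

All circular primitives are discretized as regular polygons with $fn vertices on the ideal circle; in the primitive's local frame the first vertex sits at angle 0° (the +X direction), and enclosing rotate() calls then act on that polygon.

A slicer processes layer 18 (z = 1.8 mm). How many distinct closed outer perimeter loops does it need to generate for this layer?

At z = 1.8 mm: the r=11.5 cylinder gives a regular 8-gon of circumradius 11.5 (constant along its height); the r=3 cylinder at (0, 3.5) gives a regular 8-gon of circumradius 3 (constant along its height); Taking the first minus the rest: starting from the r=11.5 cylinder, the r=3 cylinder at (0, 3.5) lies wholly inside it (removes its full 25.46 mm² and its 18.37 mm outline becomes a hole wall) — 1 connected region with 1 hole; the cube at (7.5, 9) (footprint 9×21) is included at this height; Taking the first minus the rest: starting from that combined region, the 9×21 cube at (7.5, 9) misses the remaining region (no effect) — 1 connected region with 1 hole. The result has 1 disconnected region.

1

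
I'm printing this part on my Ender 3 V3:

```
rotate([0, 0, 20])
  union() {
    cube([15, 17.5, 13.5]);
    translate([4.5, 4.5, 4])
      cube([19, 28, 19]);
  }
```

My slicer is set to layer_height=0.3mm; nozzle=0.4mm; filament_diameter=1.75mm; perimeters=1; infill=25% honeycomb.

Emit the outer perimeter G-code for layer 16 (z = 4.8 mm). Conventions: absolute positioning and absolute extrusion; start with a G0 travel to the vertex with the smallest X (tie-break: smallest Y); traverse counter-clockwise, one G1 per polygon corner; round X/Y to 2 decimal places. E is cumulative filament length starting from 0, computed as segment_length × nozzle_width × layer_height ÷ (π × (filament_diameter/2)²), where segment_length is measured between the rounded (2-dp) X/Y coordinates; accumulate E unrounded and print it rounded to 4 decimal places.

At z = 4.8 mm: the 15×17.5 cube contributes its full rectangle; the cube at (4.5, 4.5) (footprint 19×28) is included at this height; Combining (union): the regions partially overlap (shared area 136.50 mm²), so overlapping operands fuse into one piece — 1 connected region; (rotated 20° about Z; rotation is an isometry so areas/perimeters/island counts are preserved). The outline is a single polygon with 8 vertices. Extrusion per mm of travel: 0.4 × 0.3 / (π × 0.875²) = 0.049890. Accumulating E over each segment gives final E = 5.5880.

G0 X-6.89 Y32.08 Z4.80
G1 X-1.76 Y17.98 E0.7486
G1 X-5.99 Y16.44 E0.9732
G1 X0.00 Y0.00 E1.8461
G1 X14.10 Y5.13 E2.5947
G1 X12.56 Y9.36 E2.8192
G1 X20.54 Y12.27 E3.2430
G1 X10.97 Y38.58 E4.6398
G1 X-6.89 Y32.08 E5.5880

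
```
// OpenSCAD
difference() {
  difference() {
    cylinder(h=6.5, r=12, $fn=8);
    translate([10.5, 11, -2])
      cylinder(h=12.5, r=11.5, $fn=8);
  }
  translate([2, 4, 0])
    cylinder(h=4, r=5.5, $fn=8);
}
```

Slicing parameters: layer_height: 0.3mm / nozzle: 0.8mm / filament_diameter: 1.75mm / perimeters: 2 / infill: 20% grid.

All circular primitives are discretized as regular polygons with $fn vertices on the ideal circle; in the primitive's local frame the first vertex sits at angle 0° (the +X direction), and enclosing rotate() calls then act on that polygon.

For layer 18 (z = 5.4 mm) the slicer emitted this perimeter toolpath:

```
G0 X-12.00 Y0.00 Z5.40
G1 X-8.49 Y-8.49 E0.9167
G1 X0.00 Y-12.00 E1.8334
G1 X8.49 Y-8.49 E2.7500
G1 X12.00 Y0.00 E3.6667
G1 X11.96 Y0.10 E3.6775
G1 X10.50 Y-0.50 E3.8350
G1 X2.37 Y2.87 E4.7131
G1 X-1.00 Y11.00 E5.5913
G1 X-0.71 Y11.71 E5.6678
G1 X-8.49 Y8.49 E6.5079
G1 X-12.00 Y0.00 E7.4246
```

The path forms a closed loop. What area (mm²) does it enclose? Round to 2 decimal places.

Apply the shoelace formula to the sequence of (X, Y) vertices; enclosed area = 326.66 mm².

326.66 mm²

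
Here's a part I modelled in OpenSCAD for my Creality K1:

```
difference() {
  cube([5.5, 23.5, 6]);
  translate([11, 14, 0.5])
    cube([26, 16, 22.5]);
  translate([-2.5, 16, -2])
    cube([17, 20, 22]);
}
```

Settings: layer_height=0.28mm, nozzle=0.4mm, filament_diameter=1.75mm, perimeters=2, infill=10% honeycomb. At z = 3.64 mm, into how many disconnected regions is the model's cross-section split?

At z = 3.64 mm: the cube (footprint 5.5×23.5) is included at this height; the cube at (11, 14) is present — its section is the full 26×16 rectangle; the cube at (-2.5, 16) is present — its section is the full 17×20 rectangle; After the difference (first − rest): starting from the 5.5×23.5 cube, the 26×16 cube at (11, 14) misses the remaining region (no effect); the 17×20 cube at (-2.5, 16) partially overlaps it — only the 41.25 mm² overlap (of its 340.00 mm²) is removed, clipping the outline — 1 connected region. The result has 1 disconnected region.

1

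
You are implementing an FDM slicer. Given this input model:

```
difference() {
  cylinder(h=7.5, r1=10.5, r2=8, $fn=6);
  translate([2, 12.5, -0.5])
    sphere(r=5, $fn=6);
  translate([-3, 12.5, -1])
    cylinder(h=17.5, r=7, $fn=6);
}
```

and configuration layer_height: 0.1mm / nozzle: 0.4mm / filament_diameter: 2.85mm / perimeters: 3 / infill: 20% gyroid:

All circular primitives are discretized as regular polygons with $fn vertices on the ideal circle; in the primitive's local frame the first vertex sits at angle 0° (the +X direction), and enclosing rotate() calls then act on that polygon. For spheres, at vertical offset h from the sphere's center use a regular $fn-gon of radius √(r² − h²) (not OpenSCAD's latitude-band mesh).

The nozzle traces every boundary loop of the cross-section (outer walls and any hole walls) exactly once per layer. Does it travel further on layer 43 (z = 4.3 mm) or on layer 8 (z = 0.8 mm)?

Layer 43 (z = 4.3): the cone: at t=0.573 of its height the radius interpolates to r₁+(r₂−r₁)t = 9.067, giving a regular 6-gon of that circumradius (perimeter = 2·6·9.067·sin(180°/6) = 54.40 mm); the sphere at (2, 12.5): section is a regular 6-gon, circumradius = √(r²−h²) = √(5²−4.8²) = 1.400 (perimeter = 2·6·1.400·sin(180°/6) = 8.40 mm); the r=7 cylinder at (-3, 12.5) gives a regular 6-gon of circumradius 7 (constant along its height) (perimeter = 2·6·7.000·sin(180°/6) = 42.00 mm); Subtracting the remaining from the first: starting from the cone, the r=5 sphere at (2, 12.5) misses the remaining region (no effect); the r=7 cylinder at (-3, 12.5) partially overlaps it — only the 8.27 mm² overlap (of its 127.31 mm²) is removed, clipping the outline — boundary = 54.40 mm. So its perimeter = 54.40 mm. Layer 8 (z = 0.8): the cone: at t=0.107 of its height the radius interpolates to r₁+(r₂−r₁)t = 10.233, giving a regular 6-gon of that circumradius (perimeter = 2·6·10.233·sin(180°/6) = 61.40 mm); the r=5 sphere at (2, 12.5) contributes a regular 6-gon of circumradius √(5²−1.3²) = 4.828 (perimeter = 2·6·4.828·sin(180°/6) = 28.97 mm); the r=7 cylinder at (-3, 12.5) contributes a regular 6-gon of circumradius 7 (perimeter = 2·6·7.000·sin(180°/6) = 42.00 mm); Taking the first minus the rest: starting from the cone, the r=5 sphere at (2, 12.5) partially overlaps it — only the 2.79 mm² overlap (of its 60.56 mm²) is removed, clipping the outline; the r=7 cylinder at (-3, 12.5) partially overlaps it — only the 15.75 mm² overlap (of its 127.31 mm²) is removed, clipping the outline — boundary = 61.42 mm. So its perimeter = 61.42 mm. Layer 8 is larger (61.42 vs 54.40 mm).

layer 8 (z = 0.8 mm)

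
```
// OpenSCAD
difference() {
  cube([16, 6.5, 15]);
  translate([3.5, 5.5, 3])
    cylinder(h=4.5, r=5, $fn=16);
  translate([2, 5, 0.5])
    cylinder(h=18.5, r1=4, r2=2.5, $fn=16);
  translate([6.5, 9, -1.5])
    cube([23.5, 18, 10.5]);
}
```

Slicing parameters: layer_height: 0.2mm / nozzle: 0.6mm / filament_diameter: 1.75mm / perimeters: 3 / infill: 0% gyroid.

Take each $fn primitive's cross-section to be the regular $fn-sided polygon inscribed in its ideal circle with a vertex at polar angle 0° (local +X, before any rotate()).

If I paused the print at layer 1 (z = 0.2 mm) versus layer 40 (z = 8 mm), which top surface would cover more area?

layer 1 (z = 0.2 mm)

Layer 1 (z = 0.2): the cube is present — its section is the full 16×6.5 rectangle (area 104.00 mm²); the cylinder at (3.5, 5.5) is not intersected at this z (z outside [3, 7.5]); the cone at (2, 5) is not intersected at this z (z outside [0.5, 19]); the 23.5×18 cube at (6.5, 9) contributes its full rectangle (area 423.00 mm²); Taking the first minus the rest: starting from the 16×6.5 cube (104.00 mm²), the 23.5×18 cube at (6.5, 9) misses the remaining region (no effect) — area = 104.00 mm². So its area = 104.00 mm². Layer 40 (z = 8): the cube is present — its section is the full 16×6.5 rectangle (area 104.00 mm²); the cylinder at (3.5, 5.5) is absent (z outside [3, 7.5]); the cone at (2, 5) (r1=4→r2=2.5) has section circumradius 3.392 here — a regular 16-gon (area = (16/2)·3.392²·sin(360°/16) = 35.22 mm²); the cube at (6.5, 9) is present — its section is the full 23.5×18 rectangle (area 423.00 mm²); Taking the first minus the rest: starting from the 16×6.5 cube (104.00 mm²), the cone at (2, 5) partially overlaps it — only the 22.93 mm² overlap (of its 35.22 mm²) is removed, clipping the outline; the 23.5×18 cube at (6.5, 9) misses the remaining region (no effect) — area = 81.07 mm². So its area = 81.07 mm². Layer 1 is larger (104.00 vs 81.07 mm²).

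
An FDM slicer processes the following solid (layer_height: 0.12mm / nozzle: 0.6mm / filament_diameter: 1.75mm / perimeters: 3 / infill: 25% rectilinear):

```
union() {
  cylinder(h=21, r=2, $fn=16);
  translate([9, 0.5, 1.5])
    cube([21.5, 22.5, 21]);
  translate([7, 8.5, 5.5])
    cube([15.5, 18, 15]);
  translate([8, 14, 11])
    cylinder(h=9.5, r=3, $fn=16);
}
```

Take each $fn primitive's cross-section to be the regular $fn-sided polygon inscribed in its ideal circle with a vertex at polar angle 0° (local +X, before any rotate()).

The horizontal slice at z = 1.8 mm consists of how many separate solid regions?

At z = 1.8 mm: the cylinder: section is a regular 16-gon, circumradius r=2; the cube at (9, 0.5) (footprint 21.5×22.5) is included at this height; the cube at (7, 8.5) is absent (z outside [5.5, 20.5]); the cylinder at (8, 14) is not intersected at this z (z outside [11, 20.5]); Combining (union): the 2 present regions are separate (no shared area or edge), so areas and boundary lengths simply add and each stays a separate island — 2 connected regions. The result has 2 disconnected regions.

2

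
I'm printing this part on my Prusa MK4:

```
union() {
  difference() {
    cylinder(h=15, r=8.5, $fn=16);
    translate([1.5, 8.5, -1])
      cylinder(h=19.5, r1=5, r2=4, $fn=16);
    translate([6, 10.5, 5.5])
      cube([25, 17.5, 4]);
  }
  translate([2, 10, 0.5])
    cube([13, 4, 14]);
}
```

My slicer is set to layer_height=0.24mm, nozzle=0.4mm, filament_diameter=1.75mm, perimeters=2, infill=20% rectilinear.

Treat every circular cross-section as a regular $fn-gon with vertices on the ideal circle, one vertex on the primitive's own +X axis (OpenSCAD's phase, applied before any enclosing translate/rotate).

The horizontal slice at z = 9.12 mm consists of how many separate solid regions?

At z = 9.12 mm: the cylinder: section is a regular 16-gon, circumradius r=8.5; the cone at (1.5, 8.5) contributes a regular 16-gon of circumradius 4.481 (interpolated between r1=5 and r2=4 at t=0.519); the 25×17.5 cube at (6, 10.5) contributes its full rectangle; Taking the first minus the rest: starting from the r=8.5 cylinder, the cone at (1.5, 8.5) partially overlaps it — only the 25.16 mm² overlap (of its 61.47 mm²) is removed, clipping the outline; the 25×17.5 cube at (6, 10.5) misses the remaining region (no effect) — 1 connected region; the cube at (2, 10) is present — its section is the full 13×4 rectangle; Taking the union: the 2 present regions are separate (no shared area or edge), so areas and boundary lengths simply add and each stays a separate island — 2 connected regions. The result has 2 disconnected regions.

2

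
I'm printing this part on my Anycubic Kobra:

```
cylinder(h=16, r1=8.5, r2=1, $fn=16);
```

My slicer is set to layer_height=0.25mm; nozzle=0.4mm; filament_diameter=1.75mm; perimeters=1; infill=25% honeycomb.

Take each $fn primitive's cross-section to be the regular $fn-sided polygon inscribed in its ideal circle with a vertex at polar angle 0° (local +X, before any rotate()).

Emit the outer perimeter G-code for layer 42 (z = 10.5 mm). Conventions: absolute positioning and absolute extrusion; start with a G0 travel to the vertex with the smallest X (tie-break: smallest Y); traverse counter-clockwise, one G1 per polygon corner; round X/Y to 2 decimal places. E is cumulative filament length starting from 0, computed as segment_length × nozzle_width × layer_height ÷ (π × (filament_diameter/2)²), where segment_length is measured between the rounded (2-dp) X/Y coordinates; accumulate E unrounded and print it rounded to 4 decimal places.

G0 X-3.58 Y0.00 Z10.50
G1 X-3.31 Y-1.37 E0.0581
G1 X-2.53 Y-2.53 E0.1162
G1 X-1.37 Y-3.31 E0.1743
G1 X0.00 Y-3.58 E0.2323
G1 X1.37 Y-3.31 E0.2904
G1 X2.53 Y-2.53 E0.3485
G1 X3.31 Y-1.37 E0.4066
G1 X3.58 Y0.00 E0.4647
G1 X3.31 Y1.37 E0.5227
G1 X2.53 Y2.53 E0.5808
G1 X1.37 Y3.31 E0.6390
G1 X0.00 Y3.58 E0.6970
G1 X-1.37 Y3.31 E0.7551
G1 X-2.53 Y2.53 E0.8132
G1 X-3.31 Y1.37 E0.8713
G1 X-3.58 Y0.00 E0.9294

At z = 10.5 mm: the cone (r1=8.5→r2=1) has section circumradius 3.578 here — a regular 16-gon. The outline is a single polygon with 16 vertices. Extrusion per mm of travel: 0.4 × 0.25 / (π × 0.875²) = 0.041575. Accumulating E over each segment gives final E = 0.9294.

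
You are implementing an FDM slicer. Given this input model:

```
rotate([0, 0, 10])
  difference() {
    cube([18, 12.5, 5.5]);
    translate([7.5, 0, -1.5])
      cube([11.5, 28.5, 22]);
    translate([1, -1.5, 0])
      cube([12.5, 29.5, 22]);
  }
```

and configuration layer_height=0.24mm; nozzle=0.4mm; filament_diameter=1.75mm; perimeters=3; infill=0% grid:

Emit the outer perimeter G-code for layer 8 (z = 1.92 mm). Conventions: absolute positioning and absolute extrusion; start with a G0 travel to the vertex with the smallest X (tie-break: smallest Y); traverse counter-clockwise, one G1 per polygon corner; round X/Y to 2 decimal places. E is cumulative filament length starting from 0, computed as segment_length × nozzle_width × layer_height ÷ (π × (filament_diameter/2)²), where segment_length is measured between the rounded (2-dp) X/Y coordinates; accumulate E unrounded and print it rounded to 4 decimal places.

G0 X-2.17 Y12.31 Z1.92
G1 X0.00 Y0.00 E0.4989
G1 X0.98 Y0.17 E0.5386
G1 X-1.19 Y12.48 E1.0375
G1 X-2.17 Y12.31 E1.0772

At z = 1.92 mm: the cube (footprint 18×12.5) is included at this height; the cube at (7.5, 0) is present — its section is the full 11.5×28.5 rectangle; the 12.5×29.5 cube at (1, -1.5) contributes its full rectangle; After the difference (first − rest): starting from the 18×12.5 cube, the 11.5×28.5 cube at (7.5, 0) partially overlaps it — only the 131.25 mm² overlap (of its 327.75 mm²) is removed, clipping the outline; the 12.5×29.5 cube at (1, -1.5) partially overlaps it — only the 81.25 mm² overlap (of its 368.75 mm²) is removed, clipping the outline — 1 connected region; (rotated 10° about Z; rotation is an isometry so areas/perimeters/island counts are preserved). The outline is a single polygon with 4 vertices. Extrusion per mm of travel: 0.4 × 0.24 / (π × 0.875²) = 0.039912. Accumulating E over each segment gives final E = 1.0772.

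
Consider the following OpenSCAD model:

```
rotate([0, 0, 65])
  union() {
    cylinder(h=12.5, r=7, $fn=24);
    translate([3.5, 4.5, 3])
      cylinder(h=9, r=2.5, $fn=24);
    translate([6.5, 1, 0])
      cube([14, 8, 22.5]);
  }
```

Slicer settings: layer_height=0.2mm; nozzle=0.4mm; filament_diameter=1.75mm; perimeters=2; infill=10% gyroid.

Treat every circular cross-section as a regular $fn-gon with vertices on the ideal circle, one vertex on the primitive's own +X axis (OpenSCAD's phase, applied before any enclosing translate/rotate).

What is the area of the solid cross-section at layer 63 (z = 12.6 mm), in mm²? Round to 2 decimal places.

At z = 12.6 mm: the cylinder does not reach this height (z outside [0, 12.5]); the cylinder at (3.5, 4.5) is not intersected at this z (z outside [3, 12]); the cube at (6.5, 1) (footprint 14×8) is included at this height (area 112.00 mm²); Merging all regions: only the 14×8 cube at (6.5, 1) is present, so the union is just that shape — area = 112.00 mm²; (whole slice rotated 65° about Z — lengths, areas and connectivity unchanged). Overall, the cross-section is a single solid region. Net area = 112.00 mm².

112.00 mm²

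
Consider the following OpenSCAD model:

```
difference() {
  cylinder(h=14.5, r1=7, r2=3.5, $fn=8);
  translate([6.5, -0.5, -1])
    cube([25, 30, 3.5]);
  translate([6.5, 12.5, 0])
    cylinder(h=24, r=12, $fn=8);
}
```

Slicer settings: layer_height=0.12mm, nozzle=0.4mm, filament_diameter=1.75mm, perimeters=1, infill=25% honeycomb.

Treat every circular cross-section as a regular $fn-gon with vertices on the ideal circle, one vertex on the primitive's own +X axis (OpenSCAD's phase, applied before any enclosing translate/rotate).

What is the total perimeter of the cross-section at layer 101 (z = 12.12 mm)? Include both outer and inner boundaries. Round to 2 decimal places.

At z = 12.12 mm: the cone contributes a regular 8-gon of circumradius 4.074 (interpolated between r1=7 and r2=3.5 at t=0.836) (perimeter = 2·8·4.074·sin(180°/8) = 24.95 mm); the cube at (6.5, -0.5) does not reach this height (z outside [-1, 2.5]); the r=12 cylinder at (6.5, 12.5) contributes a regular 8-gon of circumradius 12 (perimeter = 2·8·12.000·sin(180°/8) = 73.48 mm); Subtracting the remaining from the first: starting from the cone, the r=12 cylinder at (6.5, 12.5) partially overlaps it — only the 3.21 mm² overlap (of its 407.29 mm²) is removed, clipping the outline — boundary = 24.27 mm. Overall, the cross-section is a single solid region. Total boundary length (outer) = 24.27 mm.

24.27 mm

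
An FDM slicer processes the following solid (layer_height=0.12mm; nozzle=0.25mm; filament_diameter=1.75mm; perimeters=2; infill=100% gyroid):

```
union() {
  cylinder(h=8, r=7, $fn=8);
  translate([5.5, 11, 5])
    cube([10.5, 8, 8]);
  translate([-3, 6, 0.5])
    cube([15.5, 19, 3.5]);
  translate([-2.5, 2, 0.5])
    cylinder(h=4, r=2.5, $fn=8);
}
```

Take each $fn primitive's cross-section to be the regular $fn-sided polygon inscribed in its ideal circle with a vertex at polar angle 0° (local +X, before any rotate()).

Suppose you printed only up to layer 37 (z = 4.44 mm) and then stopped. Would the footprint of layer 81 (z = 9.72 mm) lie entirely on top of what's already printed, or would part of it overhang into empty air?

Compare the two slices. At z = 4.44: the r=7 cylinder gives a regular 8-gon of circumradius 7 (constant along its height) (area = (8/2)·7.000²·sin(360°/8) = 138.59 mm²); the cube at (5.5, 11) is not intersected at this z (z outside [5, 13]); the cube at (-3, 6) does not reach this height (z outside [0.5, 4]); the cylinder at (-2.5, 2): section is a regular 8-gon, circumradius r=2.5 (area = (8/2)·2.500²·sin(360°/8) = 17.68 mm²); Taking the union: the r=2.5 cylinder at (-2.5, 2) lies entirely inside the r=7 cylinder, so the union is just the r=7 cylinder — area = 138.59 mm². At z = 9.72: the cylinder is absent (z outside [0, 8]); the cube at (5.5, 11) (footprint 10.5×8) is included at this height (area 84.00 mm²); the cube at (-3, 6) does not reach this height (z outside [0.5, 4]); the cylinder at (-2.5, 2) is absent (z outside [0.5, 4.5]); Combining (union): only the 10.5×8 cube at (5.5, 11) is present, so the union is just that shape — area = 84.00 mm². Checking containment: at z = 9.72 the cross-section extends beyond the z = 4.44 cross-section by about 84.00 mm².

part overhangs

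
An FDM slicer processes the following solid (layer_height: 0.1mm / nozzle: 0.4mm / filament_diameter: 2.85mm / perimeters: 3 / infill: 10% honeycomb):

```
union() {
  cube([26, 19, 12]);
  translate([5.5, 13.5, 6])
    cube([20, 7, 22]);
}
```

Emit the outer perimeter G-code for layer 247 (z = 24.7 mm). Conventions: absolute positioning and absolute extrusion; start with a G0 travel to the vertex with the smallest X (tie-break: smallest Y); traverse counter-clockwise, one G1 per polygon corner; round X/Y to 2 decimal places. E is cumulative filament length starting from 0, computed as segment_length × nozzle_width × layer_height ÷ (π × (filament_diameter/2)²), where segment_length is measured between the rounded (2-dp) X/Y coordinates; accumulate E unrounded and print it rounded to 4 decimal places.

G0 X5.50 Y13.50 Z24.70
G1 X25.50 Y13.50 E0.1254
G1 X25.50 Y20.50 E0.1693
G1 X5.50 Y20.50 E0.2947
G1 X5.50 Y13.50 E0.3386

At z = 24.7 mm: the cube does not reach this height (z outside [0, 12]); the 20×7 cube at (5.5, 13.5) contributes its full rectangle; Taking the union: only the 20×7 cube at (5.5, 13.5) is present, so the union is just that shape — 1 connected region. The outline is a single polygon with 4 vertices. Extrusion per mm of travel: 0.4 × 0.1 / (π × 1.425²) = 0.006270. Accumulating E over each segment gives final E = 0.3386.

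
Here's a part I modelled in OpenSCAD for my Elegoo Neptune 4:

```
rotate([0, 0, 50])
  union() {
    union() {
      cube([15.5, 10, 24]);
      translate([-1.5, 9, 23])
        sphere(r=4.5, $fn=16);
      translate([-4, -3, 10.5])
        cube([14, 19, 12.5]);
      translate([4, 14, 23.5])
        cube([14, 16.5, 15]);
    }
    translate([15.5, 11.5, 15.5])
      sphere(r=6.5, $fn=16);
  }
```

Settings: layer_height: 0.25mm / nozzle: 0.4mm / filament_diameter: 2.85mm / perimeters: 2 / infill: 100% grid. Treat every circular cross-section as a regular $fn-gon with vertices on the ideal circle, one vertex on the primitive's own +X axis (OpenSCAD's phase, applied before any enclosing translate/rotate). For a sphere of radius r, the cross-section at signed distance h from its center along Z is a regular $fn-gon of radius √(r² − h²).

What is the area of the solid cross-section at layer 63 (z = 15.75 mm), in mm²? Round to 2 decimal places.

424.07 mm²

At z = 15.75 mm: the cube (footprint 15.5×10) is included at this height (area 155.00 mm²); the sphere at (-1.5, 9) is absent (|z−center|=7.250 > r=4.5); the cube at (-4, -3) (footprint 14×19) is included at this height (area 266.00 mm²); the cube at (4, 14) is not intersected at this z (z outside [23.5, 38.5]); Merging all regions: the regions partially overlap — summed areas 421.00 mm² minus the doubly-counted overlap 100.00 mm² gives 321.00 mm² — area = 321.00 mm²; the r=6.5 sphere at (15.5, 11.5) contributes a regular 16-gon of circumradius √(6.5²−0.25²) = 6.495 (area = (16/2)·6.495²·sin(360°/16) = 129.16 mm²); Combining (union): the regions partially overlap — summed areas 450.16 mm² minus the doubly-counted overlap 26.09 mm² gives 424.07 mm² — area = 424.07 mm²; (whole slice rotated 50° about Z — lengths, areas and connectivity unchanged). Overall, the cross-section is a single solid region. Net area = 424.07 mm².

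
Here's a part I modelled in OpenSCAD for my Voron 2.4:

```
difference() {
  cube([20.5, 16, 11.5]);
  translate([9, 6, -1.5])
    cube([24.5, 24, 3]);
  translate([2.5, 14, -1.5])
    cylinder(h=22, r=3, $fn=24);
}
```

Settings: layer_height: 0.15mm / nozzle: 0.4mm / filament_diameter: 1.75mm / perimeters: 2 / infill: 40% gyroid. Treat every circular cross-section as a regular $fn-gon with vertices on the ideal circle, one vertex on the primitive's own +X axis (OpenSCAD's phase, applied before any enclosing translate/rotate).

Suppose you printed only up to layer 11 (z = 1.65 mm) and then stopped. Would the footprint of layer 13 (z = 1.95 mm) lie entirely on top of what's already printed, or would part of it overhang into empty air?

entirely on top

Compare the two slices. At z = 1.65: the 20.5×16 cube contributes its full rectangle (area 328.00 mm²); the cube at (9, 6) does not reach this height (z outside [-1.5, 1.5]); the r=3 cylinder at (2.5, 14) contributes a regular 24-gon of circumradius 3 (area = (24/2)·3.000²·sin(360°/24) = 27.95 mm²); After the difference (first − rest): starting from the 20.5×16 cube (328.00 mm²), the r=3 cylinder at (2.5, 14) partially overlaps it — only the 23.87 mm² overlap (of its 27.95 mm²) is removed, clipping the outline — area = 304.13 mm². At z = 1.95: the 20.5×16 cube contributes its full rectangle (area 328.00 mm²); the cube at (9, 6) is not intersected at this z (z outside [-1.5, 1.5]); the r=3 cylinder at (2.5, 14) contributes a regular 24-gon of circumradius 3 (area = (24/2)·3.000²·sin(360°/24) = 27.95 mm²); After the difference (first − rest): starting from the 20.5×16 cube (328.00 mm²), the r=3 cylinder at (2.5, 14) partially overlaps it — only the 23.87 mm² overlap (of its 27.95 mm²) is removed, clipping the outline — area = 304.13 mm². Checking containment: the cross-section at z = 1.95 is a subset of the cross-section at z = 1.65.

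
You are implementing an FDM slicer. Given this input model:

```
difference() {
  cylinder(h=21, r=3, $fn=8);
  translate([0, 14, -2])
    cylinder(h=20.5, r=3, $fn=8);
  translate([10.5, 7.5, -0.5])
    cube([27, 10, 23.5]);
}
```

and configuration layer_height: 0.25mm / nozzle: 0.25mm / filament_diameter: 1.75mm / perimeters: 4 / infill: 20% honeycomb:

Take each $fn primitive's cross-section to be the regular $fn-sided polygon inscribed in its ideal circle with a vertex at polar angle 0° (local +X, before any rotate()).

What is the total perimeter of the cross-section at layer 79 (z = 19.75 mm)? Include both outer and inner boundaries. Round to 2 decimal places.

At z = 19.75 mm: the r=3 cylinder contributes a regular 8-gon of circumradius 3 (perimeter = 2·8·3.000·sin(180°/8) = 18.37 mm); the cylinder at (0, 14) is absent (z outside [-2, 18.5]); the cube at (10.5, 7.5) is present — its section is the full 27×10 rectangle (perimeter 74.00 mm); After the difference (first − rest): starting from the r=3 cylinder, the 27×10 cube at (10.5, 7.5) misses the remaining region (no effect) — boundary = 18.37 mm. Overall, the cross-section is a single solid region. Total boundary length (outer) = 18.37 mm.

18.37 mm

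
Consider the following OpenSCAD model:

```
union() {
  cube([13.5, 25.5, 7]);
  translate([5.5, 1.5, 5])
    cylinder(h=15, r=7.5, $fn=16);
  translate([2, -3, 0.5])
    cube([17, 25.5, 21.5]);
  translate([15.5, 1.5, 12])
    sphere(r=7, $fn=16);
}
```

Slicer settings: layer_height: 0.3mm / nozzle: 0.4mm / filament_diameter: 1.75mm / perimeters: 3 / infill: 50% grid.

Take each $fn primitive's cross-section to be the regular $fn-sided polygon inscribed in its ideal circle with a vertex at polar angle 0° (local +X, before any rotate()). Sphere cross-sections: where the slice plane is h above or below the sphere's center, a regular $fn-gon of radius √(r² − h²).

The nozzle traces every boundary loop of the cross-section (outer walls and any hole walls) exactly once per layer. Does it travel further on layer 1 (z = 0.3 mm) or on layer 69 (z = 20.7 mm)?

layer 69 (z = 20.7 mm)

Layer 1 (z = 0.3): the cube (footprint 13.5×25.5) is included at this height (perimeter 78.00 mm); the cylinder at (5.5, 1.5) does not reach this height (z outside [5, 20]); the cube at (2, -3) is absent (z outside [0.5, 22]); the sphere at (15.5, 1.5) is not intersected at this z (|z−center|=11.700 > r=7); Combining (union): only the 13.5×25.5 cube is present, so the union is just that shape — boundary = 78.00 mm. So its perimeter = 78.00 mm. Layer 69 (z = 20.7): the cube is absent (z outside [0, 7]); the cylinder at (5.5, 1.5) does not reach this height (z outside [5, 20]); the 17×25.5 cube at (2, -3) contributes its full rectangle (perimeter 85.00 mm); the sphere at (15.5, 1.5) is absent (|z−center|=8.700 > r=7); Taking the union: only the 17×25.5 cube at (2, -3) is present, so the union is just that shape — boundary = 85.00 mm. So its perimeter = 85.00 mm. Layer 69 is larger (85.00 vs 78.00 mm).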